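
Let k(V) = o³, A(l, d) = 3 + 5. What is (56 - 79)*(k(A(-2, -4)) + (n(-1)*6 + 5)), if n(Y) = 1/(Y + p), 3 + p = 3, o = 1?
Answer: 0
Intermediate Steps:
p = 0 (p = -3 + 3 = 0)
A(l, d) = 8
n(Y) = 1/Y (n(Y) = 1/(Y + 0) = 1/Y)
k(V) = 1 (k(V) = 1³ = 1)
(56 - 79)*(k(A(-2, -4)) + (n(-1)*6 + 5)) = (56 - 79)*(1 + (6/(-1) + 5)) = -23*(1 + (-1*6 + 5)) = -23*(1 + (-6 + 5)) = -23*(1 - 1) = -23*0 = 0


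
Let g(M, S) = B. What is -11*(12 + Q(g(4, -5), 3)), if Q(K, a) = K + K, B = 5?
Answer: -242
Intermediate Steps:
g(M, S) = 5
Q(K, a) = 2*K
-11*(12 + Q(g(4, -5), 3)) = -11*(12 + 2*5) = -11*(12 + 10) = -11*22 = -242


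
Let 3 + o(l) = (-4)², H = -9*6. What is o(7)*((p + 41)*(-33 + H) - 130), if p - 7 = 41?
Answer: -102349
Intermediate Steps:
H = -54
o(l) = 13 (o(l) = -3 + (-4)² = -3 + 16 = 13)
p = 48 (p = 7 + 41 = 48)
o(7)*((p + 41)*(-33 + H) - 130) = 13*((48 + 41)*(-33 - 54) - 130) = 13*(89*(-87) - 130) = 13*(-7743 - 130) = 13*(-7873) = -102349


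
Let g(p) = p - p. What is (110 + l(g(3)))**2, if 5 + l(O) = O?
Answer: 11025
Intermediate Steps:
g(p) = 0
l(O) = -5 + O
(110 + l(g(3)))**2 = (110 + (-5 + 0))**2 = (110 - 5)**2 = 105**2 = 11025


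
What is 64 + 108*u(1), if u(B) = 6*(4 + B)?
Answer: 3304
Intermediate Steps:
u(B) = 24 + 6*B
64 + 108*u(1) = 64 + 108*(24 + 6*1) = 64 + 108*(24 + 6) = 64 + 108*30 = 64 + 3240 = 3304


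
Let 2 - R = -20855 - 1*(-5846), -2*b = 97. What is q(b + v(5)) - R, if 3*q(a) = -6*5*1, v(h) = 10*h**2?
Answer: -15021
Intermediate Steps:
b = -97/2 (b = -1/2*97 = -97/2 ≈ -48.500)
q(a) = -10 (q(a) = (-6*5*1)/3 = (-30*1)/3 = (1/3)*(-30) = -10)
R = 15011 (R = 2 - (-20855 - 1*(-5846)) = 2 - (-20855 + 5846) = 2 - 1*(-15009) = 2 + 15009 = 15011)
q(b + v(5)) - R = -10 - 1*15011 = -10 - 15011 = -15021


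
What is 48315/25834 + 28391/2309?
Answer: 845012429/59650706 ≈ 14.166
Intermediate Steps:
48315/25834 + 28391/2309 = 845012429/59650706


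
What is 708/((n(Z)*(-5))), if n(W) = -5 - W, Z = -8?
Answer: -236/5 ≈ -47.200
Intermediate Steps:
708/((n(Z)*(-5))) = 708/(((-5 - 1*(-8))*(-5))) = 708/(((-5 + 8)*(-5))) = 708/((3*(-5))) = 708/(-15) = 708*(-1/15) = -236/5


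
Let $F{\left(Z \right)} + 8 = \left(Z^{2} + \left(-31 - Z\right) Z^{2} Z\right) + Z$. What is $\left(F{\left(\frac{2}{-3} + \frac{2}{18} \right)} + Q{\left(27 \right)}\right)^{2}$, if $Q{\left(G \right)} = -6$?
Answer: $\frac{3507482176}{43046721} \approx 81.481$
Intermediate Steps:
$F{\left(Z \right)} = -8 + Z + Z^{2} + Z^{3} \left(-31 - Z\right)$ ($F{\left(Z \right)} = -8 + \left(\left(Z^{2} + \left(-31 - Z\right) Z^{2} Z\right) + Z\right) = -8 + \left(\left(Z^{2} + Z^{2} \left(-31 - Z\right) Z\right) + Z\right) = -8 + \left(\left(Z^{2} + Z^{3} \left(-31 - Z\right)\right) + Z\right) = -8 + \left(Z + Z^{2} + Z^{3} \left(-31 - Z\right)\right) = -8 + Z + Z^{2} + Z^{3} \left(-31 - Z\right)$)
$\left(F{\left(\frac{2}{-3} + \frac{2}{18} \right)} + Q{\left(27 \right)}\right)^{2} = \left(\left(-8 + \left(\frac{2}{-3} + \frac{2}{18}\right) + \left(\frac{2}{-3} + \frac{2}{18}\right)^{2} - \left(\frac{2}{-3} + \frac{2}{18}\right)^{4} - 31 \left(\frac{2}{-3} + \frac{2}{18}\right)^{3}\right) - 6\right)^{2} = \left(\left(-8 + \left(2 \left(- \frac{1}{3}\right) + 2 \cdot \frac{1}{18}\right) + \left(2 \left(- \frac{1}{3}\right) + 2 \cdot \frac{1}{18}\right)^{2} - \left(2 \left(- \frac{1}{3}\right) + 2 \cdot \frac{1}{18}\right)^{4} - 31 \left(2 \left(- \frac{1}{3}\right) + 2 \cdot \frac{1}{18}\right)^{3}\right) - 6\right)^{2} = \left(\left(-8 + \left(- \frac{2}{3} + \frac{1}{9}\right) + \left(- \frac{2}{3} + \frac{1}{9}\right)^{2} - \left(- \frac{2}{3} + \frac{1}{9}\right)^{4} - 31 \left(- \frac{2}{3} + \frac{1}{9}\right)^{3}\right) - 6\right)^{2} = \left(\left(-8 - \frac{5}{9} + \left(- \frac{5}{9}\right)^{2} - \left(- \frac{5}{9}\right)^{4} - 31 \left(- \frac{5}{9}\right)^{3}\right) - 6\right)^{2} = \left(\left(-8 - \frac{5}{9} + \frac{25}{81} - \frac{625}{6561} - - \frac{3875}{729}\right) - 6\right)^{2} = \left(\left(-8 - \frac{5}{9} + \frac{25}{81} - \frac{625}{6561} + \frac{3875}{729}\right) - 6\right)^{2} = \left(- \frac{19858}{6561} - 6\right)^{2} = \left(- \frac{59224}{6561}\right)^{2} = \frac{3507482176}{43046721}$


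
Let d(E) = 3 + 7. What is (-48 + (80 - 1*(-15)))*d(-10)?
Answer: 470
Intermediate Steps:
d(E) = 10
(-48 + (80 - 1*(-15)))*d(-10) = (-48 + (80 - 1*(-15)))*10 = (-48 + (80 + 15))*10 = (-48 + 95)*10 = 47*10 = 470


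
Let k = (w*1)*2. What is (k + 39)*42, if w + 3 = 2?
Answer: 1554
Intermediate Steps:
w = -1 (w = -3 + 2 = -1)
k = -2 (k = -1*1*2 = -1*2 = -2)
(k + 39)*42 = (-2 + 39)*42 = 37*42 = 1554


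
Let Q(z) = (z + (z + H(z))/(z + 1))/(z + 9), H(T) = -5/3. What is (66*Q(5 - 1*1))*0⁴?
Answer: 0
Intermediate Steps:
H(T) = -5/3 (H(T) = -5*⅓ = -5/3)
Q(z) = (z + (-5/3 + z)/(1 + z))/(9 + z) (Q(z) = (z + (z - 5/3)/(z + 1))/(z + 9) = (z + (-5/3 + z)/(1 + z))/(9 + z))
(66*Q(5 - 1*1))*0⁴ = (66*((-5/3 + (5 - 1*1)² + 2*(5 - 1*1))/(9 + (5 - 1*1)² + 10*(5 - 1*1))))*0⁴ = (66*((-5/3 + (5 - 1)² + 2*(5 - 1))/(9 + (5 - 1)² + 10*(5 - 1))))*0 = (66*((-5/3 + 4² + 2*4)/(9 + 4² + 10*4)))*0 = (66*((-5/3 + 16 + 8)/(9 + 16 + 40)))*0 = (66*((67/3)/65))*0 = (66*((1/65)*(67/3)))*0 = (66*(67/195))*0 = (1474/65)*0 = 0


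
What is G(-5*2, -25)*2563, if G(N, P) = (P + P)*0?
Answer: 0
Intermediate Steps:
G(N, P) = 0 (G(N, P) = (2*P)*0 = 0)
G(-5*2, -25)*2563 = 0*2563 = 0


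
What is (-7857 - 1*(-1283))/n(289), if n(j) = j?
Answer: -6574/289 ≈ -22.747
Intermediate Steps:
(-7857 - 1*(-1283))/n(289) = (-7857 - 1*(-1283))/289 = (-7857 + 1283)*(1/289) = -6574*1/289 = -6574/289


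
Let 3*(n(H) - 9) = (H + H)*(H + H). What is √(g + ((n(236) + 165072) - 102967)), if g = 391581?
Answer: √4751607/3 ≈ 726.61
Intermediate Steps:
n(H) = 9 + 4*H²/3 (n(H) = 9 + ((H + H)*(H + H))/3 = 9 + ((2*H)*(2*H))/3 = 9 + (4*H²)/3 = 9 + 4*H²/3)
√(g + ((n(236) + 165072) - 102967)) = √(391581 + (((9 + (4/3)*236²) + 165072) - 102967)) = √(391581 + (((9 + (4/3)*55696) + 165072) - 102967)) = √(391581 + (((9 + 222784/3) + 165072) - 102967)) = √(391581 + ((222811/3 + 165072) - 102967)) = √(391581 + (718027/3 - 102967)) = √(391581 + 409126/3) = √(1583869/3) = √4751607/3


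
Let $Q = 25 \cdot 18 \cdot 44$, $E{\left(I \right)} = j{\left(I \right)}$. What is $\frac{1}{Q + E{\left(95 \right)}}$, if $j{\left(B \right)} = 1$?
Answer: $\frac{1}{19801} \approx 5.0502 \cdot 10^{-5}$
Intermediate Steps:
$E{\left(I \right)} = 1$
$Q = 19800$ ($Q = 450 \cdot 44 = 19800$)
$\frac{1}{Q + E{\left(95 \right)}} = \frac{1}{19800 + 1} = \frac{1}{19801}$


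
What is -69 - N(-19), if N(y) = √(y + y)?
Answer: -69 - I*√38 ≈ -69.0 - 6.1644*I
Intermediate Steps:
N(y) = √2*√y (N(y) = √(2*y) = √2*√y)
-69 - N(-19) = -69 - √2*√(-19) = -69 - √2*I*√19 = -69 - I*√38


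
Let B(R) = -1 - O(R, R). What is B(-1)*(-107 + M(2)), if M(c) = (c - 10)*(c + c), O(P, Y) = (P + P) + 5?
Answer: 556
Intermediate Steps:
O(P, Y) = 5 + 2*P (O(P, Y) = 2*P + 5 = 5 + 2*P)
M(c) = 2*c*(-10 + c) (M(c) = (-10 + c)*(2*c) = 2*c*(-10 + c))
B(R) = -6 - 2*R (B(R) = -1 - (5 + 2*R) = -1 + (-5 - 2*R) = -6 - 2*R)
B(-1)*(-107 + M(2)) = (-6 - 2*(-1))*(-107 + 2*2*(-10 + 2)) = (-6 + 2)*(-107 + 2*2*(-8)) = -4*(-107 - 32) = -4*(-139) = 556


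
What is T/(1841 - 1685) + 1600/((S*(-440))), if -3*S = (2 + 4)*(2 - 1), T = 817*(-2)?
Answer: -7427/858 ≈ -8.6562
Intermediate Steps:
T = -1634
S = -2 (S = -(2 + 4)*(2 - 1)/3 = -2 ≈ -2.0000)
T/(1841 - 1685) + 1600/((S*(-440))) = -1634/(1841 - 1685) + 1600/((-2*(-440))) = -1634/156 + 1600/880 = -1634*1/156 + 1600*(1/880) = -817/78 + 20/11 = -7427/858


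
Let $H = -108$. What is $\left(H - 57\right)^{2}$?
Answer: $27225$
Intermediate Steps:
$\left(H - 57\right)^{2} = \left(-108 - 57\right)^{2} = \left(-165\right)^{2} = 27225$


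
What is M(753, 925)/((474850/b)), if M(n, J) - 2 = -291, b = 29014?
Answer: -4192523/237425 ≈ -17.658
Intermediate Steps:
M(n, J) = -289 (M(n, J) = 2 - 291 = -289)
M(753, 925)/((474850/b)) = -289/(474850/29014) = -289/(474850*(1/29014)) = -289/237425/14507 = -289*14507/237425 = -4192523/237425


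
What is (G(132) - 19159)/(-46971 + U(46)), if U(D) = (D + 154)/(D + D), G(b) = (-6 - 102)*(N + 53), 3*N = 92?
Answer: 648485/1080283 ≈ 0.60029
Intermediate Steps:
N = 92/3 (N = (⅓)*92 = 92/3 ≈ 30.667)
G(b) = -9036 (G(b) = (-6 - 102)*(92/3 + 53) = -108*251/3 = -9036)
U(D) = (154 + D)/(2*D) (U(D) = (154 + D)/((2*D)) = (154 + D)*(1/(2*D)) = (154 + D)/(2*D))
(G(132) - 19159)/(-46971 + U(46)) = (-9036 - 19159)/(-46971 + (½)*(154 + 46)/46) = -28195/(-46971 + (½)*(1/46)*200) = -28195/(-46971 + 50/23) = -28195/(-1080283/23) = -28195*(-23/1080283) = 648485/1080283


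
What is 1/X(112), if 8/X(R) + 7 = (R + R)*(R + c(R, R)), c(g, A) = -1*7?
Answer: 23513/8 ≈ 2939.1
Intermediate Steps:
c(g, A) = -7
X(R) = 8/(-7 + 2*R*(-7 + R)) (X(R) = 8/(-7 + (R + R)*(R - 7)) = 8/(-7 + (2*R)*(-7 + R)) = 8/(-7 + 2*R*(-7 + R)))
1/X(112) = 1/(8/(-7 - 14*112 + 2*112**2)) = 1/(8/(-7 - 1568 + 2*12544)) = 1/(8/(-7 - 1568 + 25088)) = 1/(8/23513) = 23513/8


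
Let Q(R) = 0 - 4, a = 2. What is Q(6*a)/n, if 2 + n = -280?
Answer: 2/141 ≈ 0.014184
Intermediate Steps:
Q(R) = -4
n = -282 (n = -2 - 280 = -282)
Q(6*a)/n = -4/(-282) = -4*(-1/282) = 2/141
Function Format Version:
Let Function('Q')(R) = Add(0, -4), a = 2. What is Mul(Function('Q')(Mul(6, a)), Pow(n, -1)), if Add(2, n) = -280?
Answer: Rational(2, 141) ≈ 0.014184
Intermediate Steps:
Function('Q')(R) = -4
n = -282 (n = Add(-2, -280) = -282)
Mul(Function('Q')(Mul(6, a)), Pow(n, -1)) = Mul(-4, Pow(-282, -1)) = Mul(-4, Rational(-1, 282)) = Rational(2, 141)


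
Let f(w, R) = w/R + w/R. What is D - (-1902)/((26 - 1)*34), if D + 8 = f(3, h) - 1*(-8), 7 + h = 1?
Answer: 526/425 ≈ 1.2376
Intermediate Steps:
h = -6 (h = -7 + 1 = -6)
f(w, R) = 2*w/R
D = -1 (D = -8 + (2*3/(-6) - 1*(-8)) = -8 + (2*3*(-⅙) + 8) = -8 + (-1 + 8) = -8 + 7 = -1)
D - (-1902)/((26 - 1)*34) = -1 - (-1902)/((26 - 1)*34) = -1 - (-1902)/(25*34) = -1 - (-1902)/850 = -1 - 1*(-951/425) = -1 + 951/425 = 526/425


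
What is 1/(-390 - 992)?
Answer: -1/1382 ≈ -0.00072359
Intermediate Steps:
1/(-390 - 992) = 1/(-1382) = -1/1382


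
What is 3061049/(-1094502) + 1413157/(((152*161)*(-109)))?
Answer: -4855946097883/1459763585448 ≈ -3.3265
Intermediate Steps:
3061049/(-1094502) + 1413157/(((152*161)*(-109))) = 3061049*(-1/1094502) + 1413157/((24472*(-109))) = -3061049/1094502 + 1413157/(-2667448) = -3061049/1094502 + 1413157*(-1/2667448) = -3061049/1094502 - 1413157/2667448 = -4855946097883/1459763585448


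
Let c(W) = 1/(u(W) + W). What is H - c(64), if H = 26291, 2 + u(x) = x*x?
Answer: 109317977/4158 ≈ 26291.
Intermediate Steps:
u(x) = -2 + x² (u(x) = -2 + x*x = -2 + x²)
c(W) = 1/(-2 + W + W²) (c(W) = 1/((-2 + W²) + W) = 1/(-2 + W + W²))
H - c(64) = 26291 - 1/(-2 + 64 + 64²) = 26291 - 1/(-2 + 64 + 4096) = 26291 - 1/4158 = 109317977/4158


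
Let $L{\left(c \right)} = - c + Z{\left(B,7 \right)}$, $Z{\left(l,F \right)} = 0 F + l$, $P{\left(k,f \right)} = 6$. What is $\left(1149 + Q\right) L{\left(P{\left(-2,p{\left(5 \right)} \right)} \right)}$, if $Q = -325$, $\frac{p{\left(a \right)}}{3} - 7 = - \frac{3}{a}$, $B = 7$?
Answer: $824$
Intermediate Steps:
$p{\left(a \right)} = 21 - \frac{9}{a}$ ($p{\left(a \right)} = 21 + 3 \left(- \frac{3}{a}\right) = 21 - \frac{9}{a}$)
$Z{\left(l,F \right)} = l$ ($Z{\left(l,F \right)} = 0 + l = l$)
$L{\left(c \right)} = 7 - c$ ($L{\left(c \right)} = - c + 7 = 7 - c$)
$\left(1149 + Q\right) L{\left(P{\left(-2,p{\left(5 \right)} \right)} \right)} = \left(1149 - 325\right) \left(7 - 6\right) = 824 \left(7 - 6\right) = 824 \cdot 1 = 824$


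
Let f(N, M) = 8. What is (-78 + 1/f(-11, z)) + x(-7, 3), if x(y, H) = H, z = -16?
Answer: -599/8 ≈ -74.875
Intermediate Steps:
(-78 + 1/f(-11, z)) + x(-7, 3) = (-78 + 1/8) + 3 = (-78 + ⅛) + 3 = -623/8 + 3 = -599/8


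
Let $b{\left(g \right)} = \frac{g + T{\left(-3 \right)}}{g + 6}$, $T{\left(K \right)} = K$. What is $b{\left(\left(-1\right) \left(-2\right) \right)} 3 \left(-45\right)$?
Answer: $\frac{135}{8} \approx 16.875$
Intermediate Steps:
$b{\left(g \right)} = \frac{-3 + g}{6 + g}$ ($b{\left(g \right)} = \frac{g - 3}{g + 6} = \frac{-3 + g}{6 + g}$)
$b{\left(\left(-1\right) \left(-2\right) \right)} 3 \left(-45\right) = \frac{-3 - -2}{6 - -2} \cdot 3 \left(-45\right) = \frac{-3 + 2}{6 + 2} \cdot 3 \left(-45\right) = \frac{1}{8} \left(-1\right) 3 \left(-45\right) = \left(- \frac{1}{8}\right) 3 \left(-45\right) = \left(- \frac{3}{8}\right) \left(-45\right) = \frac{135}{8}$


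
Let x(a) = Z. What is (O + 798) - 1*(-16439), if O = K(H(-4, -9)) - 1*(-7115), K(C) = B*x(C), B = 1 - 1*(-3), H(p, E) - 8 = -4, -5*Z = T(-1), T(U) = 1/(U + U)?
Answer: 121762/5 ≈ 24352.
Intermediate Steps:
T(U) = 1/(2*U)
Z = 1/10 (Z = -1/(10*(-1)) = -(-1)/10 = -1/5*(-1/2) = 1/10 ≈ 0.10000)
H(p, E) = 4 (H(p, E) = 8 - 4 = 4)
x(a) = 1/10
B = 4 (B = 1 + 3 = 4)
K(C) = 2/5 (K(C) = 4*(1/10) = 2/5)
O = 35577/5 (O = 2/5 - 1*(-7115) = 2/5 + 7115 = 35577/5 ≈ 7115.4)
(O + 798) - 1*(-16439) = (35577/5 + 798) - 1*(-16439) = 39567/5 + 16439 = 121762/5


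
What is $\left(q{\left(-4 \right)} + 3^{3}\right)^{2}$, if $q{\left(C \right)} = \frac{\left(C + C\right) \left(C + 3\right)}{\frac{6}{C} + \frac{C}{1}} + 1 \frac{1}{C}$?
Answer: $\frac{1238769}{1936} \approx 639.86$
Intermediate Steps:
$q{\left(C \right)} = \frac{1}{C} + \frac{2 C \left(3 + C\right)}{C + \frac{6}{C}}$ ($q{\left(C \right)} = \frac{2 C \left(3 + C\right)}{\frac{6}{C} + C 1} + \frac{1}{C} = \frac{2 C \left(3 + C\right)}{\frac{6}{C} + C} + \frac{1}{C} = \frac{2 C \left(3 + C\right)}{C + \frac{6}{C}} + \frac{1}{C} = \frac{1}{C} + \frac{2 C \left(3 + C\right)}{C + \frac{6}{C}}$)
$\left(q{\left(-4 \right)} + 3^{3}\right)^{2} = \left(\frac{6 + \left(-4\right)^{2} + 2 \left(-4\right)^{4} + 6 \left(-4\right)^{3}}{\left(-4\right) \left(6 + \left(-4\right)^{2}\right)} + 3^{3}\right)^{2} = \left(- \frac{6 + 16 + 2 \cdot 256 + 6 \left(-64\right)}{4 \left(6 + 16\right)} + 27\right)^{2} = \left(- \frac{6 + 16 + 512 - 384}{4 \cdot 22} + 27\right)^{2} = \left(\left(- \frac{1}{4}\right) \frac{1}{22} \cdot 150 + 27\right)^{2} = \left(- \frac{75}{44} + 27\right)^{2} = \left(\frac{1113}{44}\right)^{2} = \frac{1238769}{1936}$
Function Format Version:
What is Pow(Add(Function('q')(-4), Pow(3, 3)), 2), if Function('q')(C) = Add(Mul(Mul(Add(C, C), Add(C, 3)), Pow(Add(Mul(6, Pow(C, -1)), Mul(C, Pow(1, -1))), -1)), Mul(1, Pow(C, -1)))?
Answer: Rational(1238769, 1936) ≈ 639.86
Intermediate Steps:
Function('q')(C) = Add(Pow(C, -1), Mul(2, C, Pow(Add(C, Mul(6, Pow(C, -1))), -1), Add(3, C))) (Function('q')(C) = Add(Mul(Mul(Mul(2, C), Add(3, C)), Pow(Add(Mul(6, Pow(C, -1)), Mul(C, 1)), -1)), Pow(C, -1)) = Add(Mul(Mul(2, C, Add(3, C)), Pow(Add(Mul(6, Pow(C, -1)), C), -1)), Pow(C, -1)) = Add(Mul(Mul(2, C, Add(3, C)), Pow(Add(C, Mul(6, Pow(C, -1))), -1)), Pow(C, -1)) = Add(Mul(2, C, Pow(Add(C, Mul(6, Pow(C, -1))), -1), Add(3, C)), Pow(C, -1)) = Add(Pow(C, -1), Mul(2, C, Pow(Add(C, Mul(6, Pow(C, -1))), -1), Add(3, C))))
Pow(Add(Function('q')(-4), Pow(3, 3)), 2) = Pow(Add(Mul(Pow(-4, -1), Pow(Add(6, Pow(-4, 2)), -1), Add(6, Pow(-4, 2), Mul(2, Pow(-4, 4)), Mul(6, Pow(-4, 3)))), Pow(3, 3)), 2) = Pow(Add(Mul(Rational(-1, 4), Pow(Add(6, 16), -1), Add(6, 16, Mul(2, 256), Mul(6, -64))), 27), 2) = Pow(Add(Mul(Rational(-1, 4), Pow(22, -1), Add(6, 16, 512, -384)), 27), 2) = Pow(Add(Mul(Rational(-1, 4), Rational(1, 22), 150), 27), 2) = Pow(Add(Rational(-75, 44), 27), 2) = Pow(Rational(1113, 44), 2) = Rational(1238769, 1936)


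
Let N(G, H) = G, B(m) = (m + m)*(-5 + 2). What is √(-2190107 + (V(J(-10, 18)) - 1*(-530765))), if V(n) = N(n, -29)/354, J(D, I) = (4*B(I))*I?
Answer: I*√5776245966/59 ≈ 1288.2*I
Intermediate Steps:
B(m) = -6*m (B(m) = (2*m)*(-3) = -6*m)
J(D, I) = -24*I² (J(D, I) = (4*(-6*I))*I = (-24*I)*I = -24*I²)
V(n) = n/354
√(-2190107 + (V(J(-10, 18)) - 1*(-530765))) = √(-2190107 + ((-24*18²)/354 - 1*(-530765))) = √(-2190107 + ((-24*324)/354 + 530765)) = √(-2190107 + ((1/354)*(-7776) + 530765)) = √(-2190107 + (-1296/59 + 530765)) = √(-2190107 + 31313839/59) = √(-97902474/59) = I*√5776245966/59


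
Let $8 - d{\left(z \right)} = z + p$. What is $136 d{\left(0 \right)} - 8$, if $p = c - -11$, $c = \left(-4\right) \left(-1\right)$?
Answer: $-960$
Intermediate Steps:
$c = 4$
$p = 15$ ($p = 4 - -11 = 4 + 11 = 15$)
$d{\left(z \right)} = -7 - z$ ($d{\left(z \right)} = 8 - \left(z + 15\right) = 8 - \left(15 + z\right) = -7 - z$)
$136 d{\left(0 \right)} - 8 = 136 \left(-7 - 0\right) - 8 = 136 \left(-7 + 0\right) - 8 = 136 \left(-7\right) - 8 = -952 - 8 = -960$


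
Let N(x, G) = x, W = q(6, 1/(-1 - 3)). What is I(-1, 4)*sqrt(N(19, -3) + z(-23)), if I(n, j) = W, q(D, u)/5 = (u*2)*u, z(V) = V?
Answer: 5*I/4 ≈ 1.25*I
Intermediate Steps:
q(D, u) = 10*u**2 (q(D, u) = 5*((u*2)*u) = 5*((2*u)*u) = 5*(2*u**2) = 10*u**2)
W = 5/8 (W = 10*(1/(-1 - 3))**2 = 10*(1/(-4))**2 = 10*(-1/4)**2 = 10*(1/16) = 5/8 ≈ 0.62500)
I(n, j) = 5/8
I(-1, 4)*sqrt(N(19, -3) + z(-23)) = 5*sqrt(19 - 23)/8 = 5*sqrt(-4)/8 = 5*(2*I)/8 = 5*I/4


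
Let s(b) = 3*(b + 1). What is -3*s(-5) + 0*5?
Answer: 36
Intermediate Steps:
s(b) = 3 + 3*b (s(b) = 3*(1 + b) = 3 + 3*b)
-3*s(-5) + 0*5 = -3*(3 + 3*(-5)) + 0*5 = -3*(3 - 15) + 0 = -3*(-12) + 0 = 36 + 0 = 36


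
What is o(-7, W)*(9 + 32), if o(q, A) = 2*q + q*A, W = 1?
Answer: -861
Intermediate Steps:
o(q, A) = 2*q + A*q
o(-7, W)*(9 + 32) = (-7*(2 + 1))*(9 + 32) = -7*3*41 = -21*41 = -861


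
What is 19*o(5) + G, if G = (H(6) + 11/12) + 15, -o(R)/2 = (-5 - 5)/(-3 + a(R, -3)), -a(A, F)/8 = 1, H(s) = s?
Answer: -1667/132 ≈ -12.629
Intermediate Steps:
a(A, F) = -8 (a(A, F) = -8*1 = -8)
o(R) = -20/11 (o(R) = -2*(-5 - 5)/(-3 - 8) = -(-20)/(-11) = -(-20)*(-1)/11 = -2*10/11 = -20/11)
G = 263/12 (G = (6 + 11/12) + 15 = 83/12 + 15 = 263/12 ≈ 21.917)
19*o(5) + G = 19*(-20/11) + 263/12 = -380/11 + 263/12 = -1667/132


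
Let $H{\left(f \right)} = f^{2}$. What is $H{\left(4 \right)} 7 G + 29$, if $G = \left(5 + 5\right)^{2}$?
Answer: $11229$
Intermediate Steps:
$G = 100$ ($G = 10^{2} = 100$)
$H{\left(4 \right)} 7 G + 29 = 4^{2} \cdot 7 \cdot 100 + 29 = 16 \cdot 7 \cdot 100 + 29 = 112 \cdot 100 + 29 = 11200 + 29 = 11229$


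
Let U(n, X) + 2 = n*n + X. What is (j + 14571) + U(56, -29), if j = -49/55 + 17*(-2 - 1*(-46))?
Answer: 1013271/55 ≈ 18423.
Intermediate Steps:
U(n, X) = -2 + X + n² (U(n, X) = -2 + (n*n + X) = -2 + (n² + X) = -2 + (X + n²) = -2 + X + n²)
j = 41091/55 (j = -49*1/55 + 17*(-2 + 46) = -49/55 + 17*44 = -49/55 + 748 = 41091/55 ≈ 747.11)
(j + 14571) + U(56, -29) = (41091/55 + 14571) + (-2 - 29 + 56²) = 842496/55 + (-2 - 29 + 3136) = 842496/55 + 3105 = 1013271/55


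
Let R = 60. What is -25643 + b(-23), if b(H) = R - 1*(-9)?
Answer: -25574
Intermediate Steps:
b(H) = 69 (b(H) = 60 - 1*(-9) = 60 + 9 = 69)
-25643 + b(-23) = -25643 + 69 = -25574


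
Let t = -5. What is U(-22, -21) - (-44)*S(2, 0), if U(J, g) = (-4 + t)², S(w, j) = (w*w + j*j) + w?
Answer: 345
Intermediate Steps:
S(w, j) = w + j² + w² (S(w, j) = (w² + j²) + w = (j² + w²) + w = w + j² + w²)
U(J, g) = 81 (U(J, g) = (-4 - 5)² = (-9)² = 81)
U(-22, -21) - (-44)*S(2, 0) = 81 - (-44)*(2 + 0² + 2²) = 81 - (-44)*(2 + 0 + 4) = 81 - (-44)*6 = 81 - 1*(-264) = 81 + 264 = 345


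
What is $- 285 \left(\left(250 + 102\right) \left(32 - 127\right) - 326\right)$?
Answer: $9623310$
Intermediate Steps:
$- 285 \left(\left(250 + 102\right) \left(32 - 127\right) - 326\right) = - 285 \left(352 \left(-95\right) - 326\right) = - 285 \left(-33440 - 326\right) = \left(-285\right) \left(-33766\right) = 9623310$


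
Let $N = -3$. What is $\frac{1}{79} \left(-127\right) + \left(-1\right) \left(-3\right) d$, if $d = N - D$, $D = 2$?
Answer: $- \frac{1312}{79} \approx -16.608$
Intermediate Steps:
$d = -5$ ($d = -3 - 2 = -5$)
$\frac{1}{79} \left(-127\right) + \left(-1\right) \left(-3\right) d = \frac{1}{79} \left(-127\right) + \left(-1\right) \left(-3\right) \left(-5\right) = \frac{1}{79} \left(-127\right) + 3 \left(-5\right) = - \frac{127}{79} - 15 = - \frac{1312}{79}$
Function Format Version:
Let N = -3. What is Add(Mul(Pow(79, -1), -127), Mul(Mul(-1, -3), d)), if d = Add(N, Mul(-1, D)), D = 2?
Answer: Rational(-1312, 79) ≈ -16.608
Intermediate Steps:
d = -5 (d = Add(-3, Mul(-1, 2)) = Add(-3, -2) = -5)
Add(Mul(Pow(79, -1), -127), Mul(Mul(-1, -3), d)) = Add(Mul(Pow(79, -1), -127), Mul(Mul(-1, -3), -5)) = Add(Mul(Rational(1, 79), -127), Mul(3, -5)) = Add(Rational(-127, 79), -15) = Rational(-1312, 79)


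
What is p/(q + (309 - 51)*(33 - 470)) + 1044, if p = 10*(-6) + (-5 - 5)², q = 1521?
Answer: 23223772/22245 ≈ 1044.0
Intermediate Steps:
p = 40 (p = -60 + (-10)² = -60 + 100 = 40)
p/(q + (309 - 51)*(33 - 470)) + 1044 = 40/(1521 + (309 - 51)*(33 - 470)) + 1044 = 40/(1521 + 258*(-437)) + 1044 = 40/(1521 - 112746) + 1044 = 40/(-111225) + 1044 = 40*(-1/111225) + 1044 = -8/22245 + 1044 = 23223772/22245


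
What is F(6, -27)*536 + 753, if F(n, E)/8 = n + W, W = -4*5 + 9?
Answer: -20687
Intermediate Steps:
W = -11 (W = -20 + 9 = -11)
F(n, E) = -88 + 8*n (F(n, E) = 8*(n - 11) = 8*(-11 + n) = -88 + 8*n)
F(6, -27)*536 + 753 = (-88 + 8*6)*536 + 753 = (-88 + 48)*536 + 753 = -40*536 + 753 = -21440 + 753 = -20687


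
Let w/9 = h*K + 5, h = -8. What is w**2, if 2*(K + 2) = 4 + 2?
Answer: 729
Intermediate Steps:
K = 1 (K = -2 + (4 + 2)/2 = -2 + (1/2)*6 = -2 + 3 = 1)
w = -27 (w = 9*(-8*1 + 5) = 9*(-8 + 5) = 9*(-3) = -27)
w**2 = (-27)**2 = 729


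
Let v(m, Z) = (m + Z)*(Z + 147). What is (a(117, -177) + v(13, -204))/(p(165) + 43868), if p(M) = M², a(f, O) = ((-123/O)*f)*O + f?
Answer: -3387/71093 ≈ -0.047642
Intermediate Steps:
v(m, Z) = (147 + Z)*(Z + m) (v(m, Z) = (Z + m)*(147 + Z) = (147 + Z)*(Z + m))
a(f, O) = -122*f (a(f, O) = (-123*f/O)*O + f = -123*f + f = -122*f)
(a(117, -177) + v(13, -204))/(p(165) + 43868) = (-122*117 + ((-204)² + 147*(-204) + 147*13 - 204*13))/(165² + 43868) = (-14274 + (41616 - 29988 + 1911 - 2652))/(27225 + 43868) = (-14274 + 10887)/71093 = -3387*1/71093 = -3387/71093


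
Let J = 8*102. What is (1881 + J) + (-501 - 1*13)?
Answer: 2183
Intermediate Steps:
J = 816
(1881 + J) + (-501 - 1*13) = (1881 + 816) + (-501 - 1*13) = 2697 + (-501 - 13) = 2697 - 514 = 2183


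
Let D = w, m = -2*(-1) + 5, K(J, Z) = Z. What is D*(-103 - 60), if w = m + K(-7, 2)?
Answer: -1467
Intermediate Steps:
m = 7 (m = 2 + 5 = 7)
w = 9 (w = 7 + 2 = 9)
D = 9
D*(-103 - 60) = 9*(-103 - 60) = 9*(-163) = -1467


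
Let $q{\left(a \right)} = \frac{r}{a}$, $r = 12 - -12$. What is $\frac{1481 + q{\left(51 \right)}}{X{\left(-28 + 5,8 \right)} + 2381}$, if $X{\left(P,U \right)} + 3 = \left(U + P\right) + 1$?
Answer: $\frac{8395}{13396} \approx 0.62668$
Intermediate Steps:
$r = 24$ ($r = 12 + 12 = 24$)
$q{\left(a \right)} = \frac{24}{a}$
$X{\left(P,U \right)} = -2 + P + U$ ($X{\left(P,U \right)} = -3 + \left(\left(U + P\right) + 1\right) = -3 + \left(\left(P + U\right) + 1\right) = -3 + \left(1 + P + U\right) = -2 + P + U$)
$\frac{1481 + q{\left(51 \right)}}{X{\left(-28 + 5,8 \right)} + 2381} = \frac{1481 + \frac{24}{51}}{\left(-2 + \left(-28 + 5\right) + 8\right) + 2381} = \frac{1481 + 24 \cdot \frac{1}{51}}{\left(-2 - 23 + 8\right) + 2381} = \frac{1481 + \frac{8}{17}}{-17 + 2381} = \frac{25185}{17 \cdot 2364} = \frac{25185}{17} \cdot \frac{1}{2364} = \frac{8395}{13396}$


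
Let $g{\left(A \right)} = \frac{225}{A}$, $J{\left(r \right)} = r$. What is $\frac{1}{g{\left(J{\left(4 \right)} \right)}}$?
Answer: $\frac{4}{225} \approx 0.017778$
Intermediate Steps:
$\frac{1}{g{\left(J{\left(4 \right)} \right)}} = \frac{1}{225 \cdot \frac{1}{4}} = \frac{1}{\frac{225}{4}} = \frac{4}{225}$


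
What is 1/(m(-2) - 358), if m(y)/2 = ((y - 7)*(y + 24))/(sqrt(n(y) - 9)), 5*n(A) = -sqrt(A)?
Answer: -1/(358 + 396/sqrt(-9 - I*sqrt(2)/5)) ≈ -0.0024484 + 0.00089724*I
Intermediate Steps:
n(A) = -sqrt(A)/5 (n(A) = (-sqrt(A))/5 = -sqrt(A)/5)
m(y) = 2*(-7 + y)*(24 + y)/sqrt(-9 - sqrt(y)/5) (m(y) = 2*(((y - 7)*(y + 24))/(sqrt(-sqrt(y)/5 - 9))) = 2*(((-7 + y)*(24 + y))/(sqrt(-9 - sqrt(y)/5))) = 2*(((-7 + y)*(24 + y))/sqrt(-9 - sqrt(y)/5)) = 2*((-7 + y)*(24 + y)/sqrt(-9 - sqrt(y)/5)) = 2*(-7 + y)*(24 + y)/sqrt(-9 - sqrt(y)/5))
1/(m(-2) - 358) = 1/(2*sqrt(5)*(-168 + (-2)**2 + 17*(-2))/sqrt(-45 - sqrt(-2)) - 358) = 1/(2*sqrt(5)*(-168 + 4 - 34)/sqrt(-45 - I*sqrt(2)) - 358) = 1/(2*sqrt(5)*(-198)/sqrt(-45 - I*sqrt(2)) - 358) = 1/(-396*sqrt(5)/sqrt(-45 - I*sqrt(2)) - 358) = 1/(-358 - 396*sqrt(5)/sqrt(-45 - I*sqrt(2)))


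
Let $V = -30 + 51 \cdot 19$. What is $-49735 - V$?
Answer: $-50674$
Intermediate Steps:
$V = 939$ ($V = -30 + 969 = 939$)
$-49735 - V = -49735 - 939 = -50674$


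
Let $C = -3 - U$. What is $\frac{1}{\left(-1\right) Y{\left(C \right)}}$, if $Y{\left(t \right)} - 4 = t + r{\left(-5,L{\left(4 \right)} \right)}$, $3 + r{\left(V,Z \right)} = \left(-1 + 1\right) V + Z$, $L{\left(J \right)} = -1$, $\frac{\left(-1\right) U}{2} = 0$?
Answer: $\frac{1}{3} \approx 0.33333$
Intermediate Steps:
$U = 0$ ($U = \left(-2\right) 0 = 0$)
$C = -3$ ($C = -3 - 0 = -3 + 0 = -3$)
$r{\left(V,Z \right)} = -3 + Z$ ($r{\left(V,Z \right)} = -3 + \left(\left(-1 + 1\right) V + Z\right) = -3 + \left(0 V + Z\right) = -3 + \left(0 + Z\right) = -3 + Z$)
$Y{\left(t \right)} = t$ ($Y{\left(t \right)} = 4 + \left(t - 4\right) = 4 + \left(-4 + t\right) = t$)
$\frac{1}{\left(-1\right) Y{\left(C \right)}} = \frac{1}{\left(-1\right) \left(-3\right)} = \frac{1}{3}$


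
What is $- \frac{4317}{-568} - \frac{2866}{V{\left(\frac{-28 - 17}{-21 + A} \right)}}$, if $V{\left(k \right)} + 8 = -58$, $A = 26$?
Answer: $\frac{956405}{18744} \approx 51.025$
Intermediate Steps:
$V{\left(k \right)} = -66$ ($V{\left(k \right)} = -8 - 58 = -66$)
$- \frac{4317}{-568} - \frac{2866}{V{\left(\frac{-28 - 17}{-21 + A} \right)}} = - \frac{4317}{-568} - \frac{2866}{-66} = \left(-4317\right) \left(- \frac{1}{568}\right) - - \frac{1433}{33} = \frac{4317}{568} + \frac{1433}{33} = \frac{956405}{18744}$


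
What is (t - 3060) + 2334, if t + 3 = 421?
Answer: -308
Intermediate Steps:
t = 418 (t = -3 + 421 = 418)
(t - 3060) + 2334 = (418 - 3060) + 2334 = -2642 + 2334 = -308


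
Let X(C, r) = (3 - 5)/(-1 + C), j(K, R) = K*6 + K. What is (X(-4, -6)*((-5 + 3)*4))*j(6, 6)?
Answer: -672/5 ≈ -134.40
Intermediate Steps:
j(K, R) = 7*K (j(K, R) = 6*K + K = 7*K)
X(C, r) = -2/(-1 + C)
(X(-4, -6)*((-5 + 3)*4))*j(6, 6) = ((-2/(-1 - 4))*((-5 + 3)*4))*(7*6) = ((-2/(-5))*(-2*4))*42 = (-2*(-⅕)*(-8))*42 = ((⅖)*(-8))*42 = -16/5*42 = -672/5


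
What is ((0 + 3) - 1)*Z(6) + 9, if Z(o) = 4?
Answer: 17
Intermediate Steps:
((0 + 3) - 1)*Z(6) + 9 = ((0 + 3) - 1)*4 + 9 = (3 - 1)*4 + 9 = 2*4 + 9 = 8 + 9 = 17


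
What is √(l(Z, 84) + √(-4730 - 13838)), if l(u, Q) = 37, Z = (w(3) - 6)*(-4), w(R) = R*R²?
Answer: √(37 + 2*I*√4642) ≈ 9.4392 + 7.218*I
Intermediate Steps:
w(R) = R³
Z = -84 (Z = (3³ - 6)*(-4) = (27 - 6)*(-4) = 21*(-4) = -84)
√(l(Z, 84) + √(-4730 - 13838)) = √(37 + √(-4730 - 13838)) = √(37 + √(-18568)) = √(37 + 2*I*√4642)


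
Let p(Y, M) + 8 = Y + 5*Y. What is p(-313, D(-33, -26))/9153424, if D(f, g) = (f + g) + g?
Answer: -943/4576712 ≈ -0.00020604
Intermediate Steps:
D(f, g) = f + 2*g
p(Y, M) = -8 + 6*Y (p(Y, M) = -8 + (Y + 5*Y) = -8 + 6*Y)
p(-313, D(-33, -26))/9153424 = (-8 + 6*(-313))/9153424 = (-8 - 1878)*(1/9153424) = -1886*1/9153424 = -943/4576712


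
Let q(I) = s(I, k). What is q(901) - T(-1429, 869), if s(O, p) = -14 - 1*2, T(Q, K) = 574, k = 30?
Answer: -590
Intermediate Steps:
s(O, p) = -16 (s(O, p) = -14 - 2 = -16)
q(I) = -16
q(901) - T(-1429, 869) = -16 - 1*574 = -16 - 574 = -590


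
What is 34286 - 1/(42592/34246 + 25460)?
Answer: 14947766009413/435972876 ≈ 34286.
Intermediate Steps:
34286 - 1/(42592/34246 + 25460) = 34286 - 1/(42592*(1/34246) + 25460) = 34286 - 1/(21296/17123 + 25460) = 34286 - 1/435972876/17123 = 34286 - 1*17123/435972876 = 34286 - 17123/435972876 = 14947766009413/435972876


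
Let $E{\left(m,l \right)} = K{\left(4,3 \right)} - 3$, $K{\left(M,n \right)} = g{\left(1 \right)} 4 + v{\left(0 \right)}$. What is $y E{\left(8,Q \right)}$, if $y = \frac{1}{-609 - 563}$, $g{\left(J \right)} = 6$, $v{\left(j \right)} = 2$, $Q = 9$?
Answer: $- \frac{23}{1172} \approx -0.019625$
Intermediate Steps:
$K{\left(M,n \right)} = 26$ ($K{\left(M,n \right)} = 6 \cdot 4 + 2 = 24 + 2 = 26$)
$y = - \frac{1}{1172}$ ($y = \frac{1}{-1172} = - \frac{1}{1172} \approx -0.00085324$)
$E{\left(m,l \right)} = 23$ ($E{\left(m,l \right)} = 26 - 3 = 23$)
$y E{\left(8,Q \right)} = \left(- \frac{1}{1172}\right) 23 = - \frac{23}{1172}$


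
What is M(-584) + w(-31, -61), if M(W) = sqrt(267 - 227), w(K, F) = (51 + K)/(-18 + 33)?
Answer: 4/3 + 2*sqrt(10) ≈ 7.6579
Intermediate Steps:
w(K, F) = 17/5 + K/15 (w(K, F) = (51 + K)/15 = (51 + K)*(1/15) = 17/5 + K/15)
M(W) = 2*sqrt(10) (M(W) = sqrt(40) = 2*sqrt(10))
M(-584) + w(-31, -61) = 2*sqrt(10) + (17/5 + (1/15)*(-31)) = 2*sqrt(10) + (17/5 - 31/15) = 2*sqrt(10) + 4/3 = 4/3 + 2*sqrt(10)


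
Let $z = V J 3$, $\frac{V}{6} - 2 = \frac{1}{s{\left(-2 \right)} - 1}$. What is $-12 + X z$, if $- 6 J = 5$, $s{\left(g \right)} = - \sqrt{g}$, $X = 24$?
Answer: $\frac{12 \left(- 61 \sqrt{2} + 31 i\right)}{\sqrt{2} - i} \approx -612.0 - 169.71 i$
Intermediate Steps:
$J = - \frac{5}{6}$ ($J = \left(- \frac{1}{6}\right) 5 = - \frac{5}{6} \approx -0.83333$)
$V = 12 + \frac{6}{-1 - i \sqrt{2}}$ ($V = 12 + \frac{6}{- \sqrt{-2} - 1} = 12 + \frac{6}{- i \sqrt{2} - 1} = 12 + \frac{6}{-1 - i \sqrt{2}} \approx 10.0 + 2.8284 i$)
$z = - \frac{15 \left(- i + 2 \sqrt{2}\right)}{\sqrt{2} - i}$ ($z = \frac{6 \left(- i + 2 \sqrt{2}\right)}{\sqrt{2} - i} \left(\left(- \frac{5}{6}\right) 3\right) = \frac{6 \left(- i + 2 \sqrt{2}\right)}{\sqrt{2} - i} \left(- \frac{5}{2}\right) = - \frac{15 \left(- i + 2 \sqrt{2}\right)}{\sqrt{2} - i} \approx -25.0 - 7.0711 i$)
$-12 + X z = -12 + 24 \frac{15 \left(i - 2 \sqrt{2}\right)}{\sqrt{2} - i} = -12 + \frac{360 \left(i - 2 \sqrt{2}\right)}{\sqrt{2} - i}$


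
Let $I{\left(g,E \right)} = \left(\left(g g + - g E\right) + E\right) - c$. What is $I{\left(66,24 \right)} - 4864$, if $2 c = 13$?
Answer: $- \frac{4149}{2} \approx -2074.5$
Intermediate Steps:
$c = \frac{13}{2}$ ($c = \frac{1}{2} \cdot 13 = \frac{13}{2} \approx 6.5$)
$I{\left(g,E \right)} = - \frac{13}{2} + E + g^{2} - E g$ ($I{\left(g,E \right)} = \left(\left(g g + - g E\right) + E\right) - \frac{13}{2} = \left(\left(g^{2} - E g\right) + E\right) - \frac{13}{2} = \left(E + g^{2} - E g\right) - \frac{13}{2} = - \frac{13}{2} + E + g^{2} - E g$)
$I{\left(66,24 \right)} - 4864 = \left(- \frac{13}{2} + 24 + 66^{2} - 24 \cdot 66\right) - 4864 = \left(- \frac{13}{2} + 24 + 4356 - 1584\right) - 4864 = \frac{5579}{2} - 4864 = - \frac{4149}{2}$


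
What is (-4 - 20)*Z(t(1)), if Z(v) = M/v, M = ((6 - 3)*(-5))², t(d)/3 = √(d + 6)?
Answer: -1800*√7/7 ≈ -680.34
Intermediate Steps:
t(d) = 3*√(6 + d) (t(d) = 3*√(d + 6) = 3*√(6 + d))
M = 225 (M = (3*(-5))² = (-15)² = 225)
Z(v) = 225/v
(-4 - 20)*Z(t(1)) = (-4 - 20)*(225/((3*√(6 + 1)))) = -5400/(3*√7) = -5400*√7/21 = -1800*√7/7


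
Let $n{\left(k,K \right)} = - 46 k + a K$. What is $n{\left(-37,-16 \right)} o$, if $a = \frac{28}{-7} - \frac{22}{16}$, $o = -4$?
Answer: $-7152$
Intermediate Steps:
$a = - \frac{43}{8}$ ($a = 28 \left(- \frac{1}{7}\right) - \frac{11}{8} = -4 - \frac{11}{8} = - \frac{43}{8} \approx -5.375$)
$n{\left(k,K \right)} = - 46 k - \frac{43 K}{8}$
$n{\left(-37,-16 \right)} o = \left(\left(-46\right) \left(-37\right) - -86\right) \left(-4\right) = \left(1702 + 86\right) \left(-4\right) = 1788 \left(-4\right) = -7152$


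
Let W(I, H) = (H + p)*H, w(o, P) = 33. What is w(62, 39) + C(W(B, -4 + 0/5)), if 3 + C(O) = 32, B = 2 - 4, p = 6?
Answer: 62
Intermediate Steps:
B = -2
W(I, H) = H*(6 + H) (W(I, H) = (H + 6)*H = (6 + H)*H = H*(6 + H))
C(O) = 29 (C(O) = -3 + 32 = 29)
w(62, 39) + C(W(B, -4 + 0/5)) = 33 + 29 = 62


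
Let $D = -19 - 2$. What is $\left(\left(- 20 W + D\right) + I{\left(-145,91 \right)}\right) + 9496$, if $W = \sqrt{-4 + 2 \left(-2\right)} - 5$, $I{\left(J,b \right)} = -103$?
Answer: $9472 - 40 i \sqrt{2} \approx 9472.0 - 56.569 i$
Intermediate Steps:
$W = -5 + 2 i \sqrt{2}$ ($W = \sqrt{-4 - 4} - 5 = \sqrt{-8} - 5 = 2 i \sqrt{2} - 5 = -5 + 2 i \sqrt{2} \approx -5.0 + 2.8284 i$)
$D = -21$ ($D = -19 - 2 = -21$)
$\left(\left(- 20 W + D\right) + I{\left(-145,91 \right)}\right) + 9496 = \left(\left(- 20 \left(-5 + 2 i \sqrt{2}\right) - 21\right) - 103\right) + 9496 = \left(\left(\left(100 - 40 i \sqrt{2}\right) - 21\right) - 103\right) + 9496 = \left(\left(79 - 40 i \sqrt{2}\right) - 103\right) + 9496 = \left(-24 - 40 i \sqrt{2}\right) + 9496 = 9472 - 40 i \sqrt{2}$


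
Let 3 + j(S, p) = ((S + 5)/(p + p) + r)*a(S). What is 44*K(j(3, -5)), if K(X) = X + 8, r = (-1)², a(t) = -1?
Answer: 1056/5 ≈ 211.20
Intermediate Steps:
r = 1
j(S, p) = -4 - (5 + S)/(2*p) (j(S, p) = -3 + ((S + 5)/(p + p) + 1)*(-1) = -3 + ((5 + S)/((2*p)) + 1)*(-1) = -3 + ((5 + S)*(1/(2*p)) + 1)*(-1) = -3 + ((5 + S)/(2*p) + 1)*(-1) = -3 + (1 + (5 + S)/(2*p))*(-1) = -3 + (-1 - (5 + S)/(2*p)) = -4 - (5 + S)/(2*p))
K(X) = 8 + X
44*K(j(3, -5)) = 44*(8 + (½)*(-5 - 1*3 - 8*(-5))/(-5)) = 44*(8 + (½)*(-⅕)*(-5 - 3 + 40)) = 44*(8 + (½)*(-⅕)*32) = 44*(8 - 16/5) = 44*(24/5) = 1056/5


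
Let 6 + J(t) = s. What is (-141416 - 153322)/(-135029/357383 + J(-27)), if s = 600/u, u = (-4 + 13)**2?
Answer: -2844027467658/9934771 ≈ -2.8627e+5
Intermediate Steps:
u = 81 (u = 9**2 = 81)
s = 200/27 (s = 600/81 = 600*(1/81) = 200/27 ≈ 7.4074)
J(t) = 38/27 (J(t) = -6 + 200/27 = 38/27)
(-141416 - 153322)/(-135029/357383 + J(-27)) = (-141416 - 153322)/(-135029/357383 + 38/27) = -294738/(-135029*1/357383 + 38/27) = -294738/(-135029/357383 + 38/27) = -294738/9934771/9649341 = -294738*9649341/9934771 = -2844027467658/9934771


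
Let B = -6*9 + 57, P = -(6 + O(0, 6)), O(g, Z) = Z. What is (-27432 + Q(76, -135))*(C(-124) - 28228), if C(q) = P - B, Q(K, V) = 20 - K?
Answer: 776343584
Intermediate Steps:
P = -12 (P = -(6 + 6) = -1*12 = -12)
B = 3 (B = -54 + 57 = 3)
C(q) = -15 (C(q) = -12 - 1*3 = -12 - 3 = -15)
(-27432 + Q(76, -135))*(C(-124) - 28228) = (-27432 + (20 - 1*76))*(-15 - 28228) = (-27432 + (20 - 76))*(-28243) = (-27432 - 56)*(-28243) = -27488*(-28243) = 776343584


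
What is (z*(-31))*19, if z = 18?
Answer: -10602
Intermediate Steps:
(z*(-31))*19 = (18*(-31))*19 = -558*19 = -10602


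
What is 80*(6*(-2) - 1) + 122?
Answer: -918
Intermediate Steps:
80*(6*(-2) - 1) + 122 = 80*(-12 - 1) + 122 = 80*(-13) + 122 = -1040 + 122 = -918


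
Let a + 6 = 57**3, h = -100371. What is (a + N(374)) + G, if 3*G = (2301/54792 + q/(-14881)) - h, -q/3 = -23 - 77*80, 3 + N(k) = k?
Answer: 178575688719071/815359752 ≈ 2.1901e+5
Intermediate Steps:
N(k) = -3 + k
q = 18549 (q = -3*(-23 - 77*80) = -3*(-23 - 6160) = -3*(-6183) = 18549)
a = 185187 (a = -6 + 57**3 = -6 + 185193 = 185187)
G = 27279163857455/815359752 (G = ((2301/54792 + 18549/(-14881)) - 1*(-100371))/3 = ((2301*(1/54792) + 18549*(-1/14881)) + 100371)/3 = ((767/18264 - 18549/14881) + 100371)/3 = (-327365209/271786584 + 100371)/3 = (1/3)*(27279163857455/271786584) = 27279163857455/815359752 ≈ 33457.)
(a + N(374)) + G = (185187 + (-3 + 374)) + 27279163857455/815359752 = (185187 + 371) + 27279163857455/815359752 = 185558 + 27279163857455/815359752 = 178575688719071/815359752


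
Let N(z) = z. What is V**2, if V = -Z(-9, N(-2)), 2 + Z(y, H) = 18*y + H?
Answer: 27556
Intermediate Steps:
Z(y, H) = -2 + H + 18*y (Z(y, H) = -2 + (18*y + H) = -2 + (H + 18*y) = -2 + H + 18*y)
V = 166 (V = -(-2 - 2 + 18*(-9)) = -(-2 - 2 - 162) = -1*(-166) = 166)
V**2 = 166**2 = 27556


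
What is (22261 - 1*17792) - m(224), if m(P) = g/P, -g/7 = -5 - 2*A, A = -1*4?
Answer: 143011/32 ≈ 4469.1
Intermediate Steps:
A = -4
g = -21 (g = -7*(-5 - 2*(-4)) = -7*(-5 + 8) = -7*3 = -21)
m(P) = -21/P
(22261 - 1*17792) - m(224) = (22261 - 1*17792) - (-21)/224 = (22261 - 17792) - (-21)/224 = 4469 - 1*(-3/32) = 4469 + 3/32 = 143011/32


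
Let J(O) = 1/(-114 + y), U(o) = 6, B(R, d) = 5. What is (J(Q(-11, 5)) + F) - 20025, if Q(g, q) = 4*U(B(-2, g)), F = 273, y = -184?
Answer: -5886097/298 ≈ -19752.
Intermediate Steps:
Q(g, q) = 24 (Q(g, q) = 4*6 = 24)
J(O) = -1/298 (J(O) = 1/(-114 - 184) = 1/(-298) = -1/298)
(J(Q(-11, 5)) + F) - 20025 = (-1/298 + 273) - 20025 = 81353/298 - 20025 = -5886097/298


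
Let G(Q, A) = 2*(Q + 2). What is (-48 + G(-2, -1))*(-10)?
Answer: 480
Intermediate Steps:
G(Q, A) = 4 + 2*Q (G(Q, A) = 2*(2 + Q) = 4 + 2*Q)
(-48 + G(-2, -1))*(-10) = (-48 + (4 + 2*(-2)))*(-10) = (-48 + (4 - 4))*(-10) = (-48 + 0)*(-10) = -48*(-10) = 480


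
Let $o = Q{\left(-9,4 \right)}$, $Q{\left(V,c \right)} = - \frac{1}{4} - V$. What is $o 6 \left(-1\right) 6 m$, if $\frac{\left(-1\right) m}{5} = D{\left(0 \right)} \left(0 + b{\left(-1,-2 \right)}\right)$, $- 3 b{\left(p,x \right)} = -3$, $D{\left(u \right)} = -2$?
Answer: $-3150$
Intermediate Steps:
$Q{\left(V,c \right)} = - \frac{1}{4} - V$ ($Q{\left(V,c \right)} = \left(-1\right) \frac{1}{4} - V = - \frac{1}{4} - V$)
$b{\left(p,x \right)} = 1$ ($b{\left(p,x \right)} = \left(- \frac{1}{3}\right) \left(-3\right) = 1$)
$o = \frac{35}{4}$ ($o = - \frac{1}{4} - -9 = - \frac{1}{4} + 9 = \frac{35}{4} \approx 8.75$)
$m = 10$ ($m = - 5 \left(- 2 \left(0 + 1\right)\right) = - 5 \left(\left(-2\right) 1\right) = \left(-5\right) \left(-2\right) = 10$)
$o 6 \left(-1\right) 6 m = \frac{35 \cdot 6 \left(-1\right) 6}{4} \cdot 10 = \frac{35 \left(\left(-6\right) 6\right)}{4} \cdot 10 = \frac{35}{4} \left(-36\right) 10 = \left(-315\right) 10 = -3150$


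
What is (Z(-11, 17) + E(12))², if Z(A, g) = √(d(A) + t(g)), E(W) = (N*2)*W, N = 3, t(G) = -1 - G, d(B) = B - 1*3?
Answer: 5152 + 576*I*√2 ≈ 5152.0 + 814.59*I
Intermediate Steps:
d(B) = -3 + B (d(B) = B - 3 = -3 + B)
E(W) = 6*W (E(W) = (3*2)*W = 6*W)
Z(A, g) = √(-4 + A - g) (Z(A, g) = √((-3 + A) + (-1 - g)) = √(-4 + A - g))
(Z(-11, 17) + E(12))² = (√(-4 - 11 - 1*17) + 6*12)² = (√(-4 - 11 - 17) + 72)² = (√(-32) + 72)² = (4*I*√2 + 72)² = (72 + 4*I*√2)²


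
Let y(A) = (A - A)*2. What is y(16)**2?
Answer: 0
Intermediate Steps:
y(A) = 0 (y(A) = 0*2 = 0)
y(16)**2 = 0**2 = 0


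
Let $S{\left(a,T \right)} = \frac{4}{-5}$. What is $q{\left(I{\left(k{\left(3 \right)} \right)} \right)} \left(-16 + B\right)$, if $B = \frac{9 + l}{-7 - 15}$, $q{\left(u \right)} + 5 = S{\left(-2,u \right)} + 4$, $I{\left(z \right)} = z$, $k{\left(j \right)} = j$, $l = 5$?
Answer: $\frac{1647}{55} \approx 29.945$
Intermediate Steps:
$S{\left(a,T \right)} = - \frac{4}{5}$ ($S{\left(a,T \right)} = 4 \left(- \frac{1}{5}\right) = - \frac{4}{5}$)
$q{\left(u \right)} = - \frac{9}{5}$ ($q{\left(u \right)} = -5 + \left(- \frac{4}{5} + 4\right) = -5 + \frac{16}{5} = - \frac{9}{5}$)
$B = - \frac{7}{11}$ ($B = \frac{9 + 5}{-7 - 15} = \frac{14}{-22} = 14 \left(- \frac{1}{22}\right) = - \frac{7}{11} \approx -0.63636$)
$q{\left(I{\left(k{\left(3 \right)} \right)} \right)} \left(-16 + B\right) = - \frac{9 \left(-16 - \frac{7}{11}\right)}{5} = \left(- \frac{9}{5}\right) \left(- \frac{183}{11}\right) = \frac{1647}{55}$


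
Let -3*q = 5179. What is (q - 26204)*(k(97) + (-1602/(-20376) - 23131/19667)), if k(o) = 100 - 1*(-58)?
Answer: -292692606384193/66789132 ≈ -4.3823e+6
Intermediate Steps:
q = -5179/3 (q = -⅓*5179 = -5179/3 ≈ -1726.3)
k(o) = 158 (k(o) = 100 + 58 = 158)
(q - 26204)*(k(97) + (-1602/(-20376) - 23131/19667)) = (-5179/3 - 26204)*(158 + (-1602/(-20376) - 23131/19667)) = -83791*(158 + (-1602*(-1/20376) - 23131*1/19667))/3 = -83791*(158 + (89/1132 - 23131/19667))/3 = -83791*(158 - 24433929/22263044)/3 = -83791/3*3493127023/22263044 = -292692606384193/66789132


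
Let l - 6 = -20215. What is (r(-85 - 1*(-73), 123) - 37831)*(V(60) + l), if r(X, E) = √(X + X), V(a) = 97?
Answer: 760857072 - 40224*I*√6 ≈ 7.6086e+8 - 98528.0*I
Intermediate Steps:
l = -20209 (l = 6 - 20215 = -20209)
r(X, E) = √2*√X (r(X, E) = √(2*X) = √2*√X)
(r(-85 - 1*(-73), 123) - 37831)*(V(60) + l) = (√2*√(-85 - 1*(-73)) - 37831)*(97 - 20209) = (√2*√(-85 + 73) - 37831)*(-20112) = (√2*√(-12) - 37831)*(-20112) = (√2*(2*I*√3) - 37831)*(-20112) = (2*I*√6 - 37831)*(-20112) = (-37831 + 2*I*√6)*(-20112) = 760857072 - 40224*I*√6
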